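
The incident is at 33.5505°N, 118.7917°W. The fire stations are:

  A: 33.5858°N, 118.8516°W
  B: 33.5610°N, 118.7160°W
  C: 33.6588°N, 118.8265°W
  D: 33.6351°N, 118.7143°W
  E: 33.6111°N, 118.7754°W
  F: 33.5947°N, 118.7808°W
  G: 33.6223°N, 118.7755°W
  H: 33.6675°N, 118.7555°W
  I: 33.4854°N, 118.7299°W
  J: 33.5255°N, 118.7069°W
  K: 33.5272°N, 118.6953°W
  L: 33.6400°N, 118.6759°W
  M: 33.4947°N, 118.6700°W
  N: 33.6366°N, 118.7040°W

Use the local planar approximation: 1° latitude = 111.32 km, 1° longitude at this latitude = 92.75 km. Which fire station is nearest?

Distances from 33.5505°N, 118.7917°W:
A: √((0.0353·111.32)² + (-0.0599·92.75)²) = √(15.441725 + 30.866080) = 6.8050 km
B: √((0.0105·111.32)² + (0.0757·92.75)²) = √(1.366234 + 49.296898) = 7.1178 km
C: √((0.1083·111.32)² + (-0.0348·92.75)²) = √(145.346075 + 10.418047) = 12.4805 km
D: √((0.0846·111.32)² + (0.0774·92.75)²) = √(88.692546 + 51.535887) = 11.8418 km
E: √((0.0606·111.32)² + (0.0163·92.75)²) = √(45.508408 + 2.285615) = 6.9133 km
F: √((0.0442·111.32)² + (0.0109·92.75)²) = √(24.209785 + 1.022070) = 5.0231 km
G: √((0.0718·111.32)² + (0.0162·92.75)²) = √(63.884468 + 2.257657) = 8.1328 km
H: √((0.1170·111.32)² + (0.0362·92.75)²) = √(169.636037 + 11.273142) = 13.4502 km
I: √((-0.0651·111.32)² + (0.0618·92.75)²) = √(52.518023 + 32.855251) = 9.2398 km
J: √((-0.0250·111.32)² + (0.0848·92.75)²) = √(7.745089 + 61.861371) = 8.3430 km
K: √((-0.0233·111.32)² + (0.0964·92.75)²) = √(6.727570 + 79.943269) = 9.3097 km
L: √((0.0895·111.32)² + (0.1158·92.75)²) = √(99.264159 + 115.357266) = 14.6500 km
M: √((-0.0558·111.32)² + (0.1217·92.75)²) = √(38.584670 + 127.411607) = 12.8840 km
N: √((0.0861·111.32)² + (0.0877·92.75)²) = √(91.865554 + 66.164803) = 12.5710 km
Minimum: F at 5.0231 km.

F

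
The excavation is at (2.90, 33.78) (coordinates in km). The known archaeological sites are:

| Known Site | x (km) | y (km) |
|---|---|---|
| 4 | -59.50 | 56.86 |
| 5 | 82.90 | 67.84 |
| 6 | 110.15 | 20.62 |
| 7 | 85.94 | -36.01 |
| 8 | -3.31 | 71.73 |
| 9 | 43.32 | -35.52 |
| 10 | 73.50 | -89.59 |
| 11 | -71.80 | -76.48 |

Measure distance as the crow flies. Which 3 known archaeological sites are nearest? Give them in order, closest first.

8, 4, 9

Distances from (2.90, 33.78):
4: √((-62.40)² + (23.08)²) = √(3893.7600 + 532.6864) = 66.53 km
5: √((80.00)² + (34.06)²) = √(6400.0000 + 1160.0836) = 86.95 km
6: √((107.25)² + (-13.16)²) = √(11502.5625 + 173.1856) = 108.05 km
7: √((83.04)² + (-69.79)²) = √(6895.6416 + 4870.6441) = 108.47 km
8: √((-6.21)² + (37.95)²) = √(38.5641 + 1440.2025) = 38.45 km
9: √((40.42)² + (-69.30)²) = √(1633.7764 + 4802.4900) = 80.23 km
10: √((70.60)² + (-123.37)²) = √(4984.3600 + 15220.1569) = 142.14 km
11: √((-74.70)² + (-110.26)²) = √(5580.0900 + 12157.2676) = 133.18 km
Sorted: 8 (38.45 km) < 4 (66.53 km) < 9 (80.23 km) < 5 (86.95 km) < 6 (108.05 km) < …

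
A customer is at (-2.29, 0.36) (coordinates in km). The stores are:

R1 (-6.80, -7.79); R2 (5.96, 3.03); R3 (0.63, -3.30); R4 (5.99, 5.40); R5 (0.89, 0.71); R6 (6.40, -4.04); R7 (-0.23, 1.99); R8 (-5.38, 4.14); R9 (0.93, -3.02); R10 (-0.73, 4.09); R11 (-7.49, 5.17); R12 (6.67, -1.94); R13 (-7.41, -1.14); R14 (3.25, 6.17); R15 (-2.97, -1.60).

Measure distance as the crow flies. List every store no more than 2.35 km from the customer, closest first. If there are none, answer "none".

R15

Distances from (-2.29, 0.36):
R1: √((-4.51)² + (-8.15)²) = √(20.3401 + 66.4225) = 9.31 km
R2: √((8.25)² + (2.67)²) = √(68.0625 + 7.1289) = 8.67 km
R3: √((2.92)² + (-3.66)²) = √(8.5264 + 13.3956) = 4.68 km
R4: √((8.28)² + (5.04)²) = √(68.5584 + 25.4016) = 9.69 km
R5: √((3.18)² + (0.35)²) = √(10.1124 + 0.1225) = 3.20 km
R6: √((8.69)² + (-4.40)²) = √(75.5161 + 19.3600) = 9.74 km
R7: √((2.06)² + (1.63)²) = √(4.2436 + 2.6569) = 2.63 km
R8: √((-3.09)² + (3.78)²) = √(9.5481 + 14.2884) = 4.88 km
R9: √((3.22)² + (-3.38)²) = √(10.3684 + 11.4244) = 4.67 km
R10: √((1.56)² + (3.73)²) = √(2.4336 + 13.9129) = 4.04 km
R11: √((-5.20)² + (4.81)²) = √(27.0400 + 23.1361) = 7.08 km
R12: √((8.96)² + (-2.30)²) = √(80.2816 + 5.2900) = 9.25 km
R13: √((-5.12)² + (-1.50)²) = √(26.2144 + 2.2500) = 5.34 km
R14: √((5.54)² + (5.81)²) = √(30.6916 + 33.7561) = 8.03 km
R15: √((-0.68)² + (-1.96)²) = √(0.4624 + 3.8416) = 2.07 km
Threshold 2.35 km: R15 (2.07 km) is within range.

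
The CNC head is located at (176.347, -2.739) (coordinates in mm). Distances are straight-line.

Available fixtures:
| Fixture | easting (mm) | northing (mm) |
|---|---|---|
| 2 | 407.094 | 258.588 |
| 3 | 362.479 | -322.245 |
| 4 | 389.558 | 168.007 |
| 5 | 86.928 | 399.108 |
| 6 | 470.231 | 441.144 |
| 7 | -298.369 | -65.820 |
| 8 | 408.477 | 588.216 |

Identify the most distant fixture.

Distances from (176.347, -2.739):
2: √((230.747)² + (261.327)²) = √(53244.17801 + 68291.80093) = 348.620 mm
3: √((186.132)² + (-319.506)²) = √(34645.12142 + 102084.08404) = 369.769 mm
4: √((213.211)² + (170.746)²) = √(45458.93052 + 29154.19652) = 273.154 mm
5: √((-89.419)² + (401.847)²) = √(7995.75756 + 161481.01141) = 411.676 mm
6: √((293.884)² + (443.883)²) = √(86367.80546 + 197032.11769) = 532.353 mm
7: √((-474.716)² + (-63.081)²) = √(225355.28066 + 3979.21256) = 478.889 mm
8: √((232.130)² + (590.955)²) = √(53884.33690 + 349227.81203) = 634.911 mm
Maximum: 8 at 634.911 mm.

8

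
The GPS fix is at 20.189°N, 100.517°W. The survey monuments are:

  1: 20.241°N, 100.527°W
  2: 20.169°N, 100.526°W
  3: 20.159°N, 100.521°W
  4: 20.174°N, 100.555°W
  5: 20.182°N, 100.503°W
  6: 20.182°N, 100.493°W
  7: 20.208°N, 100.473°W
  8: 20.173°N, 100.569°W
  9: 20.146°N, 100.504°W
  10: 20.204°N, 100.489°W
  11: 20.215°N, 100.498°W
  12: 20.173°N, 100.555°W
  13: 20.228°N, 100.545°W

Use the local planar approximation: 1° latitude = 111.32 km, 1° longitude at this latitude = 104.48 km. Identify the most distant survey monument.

1

Distances from 20.189°N, 100.517°W:
1: 5.882 km
2: 2.417 km
3: 3.366 km
4: 4.307 km
5: 1.657 km
6: 2.626 km
7: 5.060 km
8: 5.717 km
9: 4.976 km
10: 3.368 km
11: 3.510 km
12: 4.351 km
13: 5.235 km
Maximum: 1 at 5.882 km.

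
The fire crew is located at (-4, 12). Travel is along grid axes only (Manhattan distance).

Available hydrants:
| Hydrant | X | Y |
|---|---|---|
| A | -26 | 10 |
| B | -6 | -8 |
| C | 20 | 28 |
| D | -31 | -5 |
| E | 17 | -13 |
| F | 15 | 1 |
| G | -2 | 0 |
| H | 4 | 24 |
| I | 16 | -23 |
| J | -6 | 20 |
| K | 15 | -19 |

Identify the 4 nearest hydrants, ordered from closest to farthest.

J, G, H, B

Distances from (-4, 12):
A: |-22| + |-2| = 22 + 2 = 24
B: |-2| + |-20| = 2 + 20 = 22
C: |24| + |16| = 24 + 16 = 40
D: |-27| + |-17| = 27 + 17 = 44
E: |21| + |-25| = 21 + 25 = 46
F: |19| + |-11| = 19 + 11 = 30
G: |2| + |-12| = 2 + 12 = 14
H: |8| + |12| = 8 + 12 = 20
I: |20| + |-35| = 20 + 35 = 55
J: |-2| + |8| = 2 + 8 = 10
K: |19| + |-31| = 19 + 31 = 50
Sorted: J (10) < G (14) < H (20) < B (22) < A (24) < F (30) < …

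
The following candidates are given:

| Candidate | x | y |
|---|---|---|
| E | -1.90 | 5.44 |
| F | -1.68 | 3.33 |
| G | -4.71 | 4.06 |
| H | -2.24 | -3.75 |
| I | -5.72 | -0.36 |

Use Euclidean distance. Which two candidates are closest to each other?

Pairwise distances:
E–F: 2.12
E–G: 3.13
E–H: 9.20
E–I: 6.94
F–G: 3.12
F–H: 7.10
F–I: 5.47
G–H: 8.19
G–I: 4.53
H–I: 4.86
Closest pair: E–F at 2.12.

E and F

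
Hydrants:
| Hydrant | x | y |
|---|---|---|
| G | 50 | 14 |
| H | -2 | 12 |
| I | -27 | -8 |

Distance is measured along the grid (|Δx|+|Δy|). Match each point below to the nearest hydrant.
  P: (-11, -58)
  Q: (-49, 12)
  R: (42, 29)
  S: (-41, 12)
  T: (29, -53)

P at (-11, -58):
  G: |61| + |72| = 61 + 72 = 133
  H: |9| + |70| = 9 + 70 = 79
  I: |-16| + |50| = 16 + 50 = 66
  → nearest: I (66)
Q at (-49, 12):
  G: |99| + |2| = 99 + 2 = 101
  H: |47| + |0| = 47 + 0 = 47
  I: |22| + |-20| = 22 + 20 = 42
  → nearest: I (42)
R at (42, 29):
  G: |8| + |-15| = 8 + 15 = 23
  H: |-44| + |-17| = 44 + 17 = 61
  I: |-69| + |-37| = 69 + 37 = 106
  → nearest: G (23)
S at (-41, 12):
  G: |91| + |2| = 91 + 2 = 93
  H: |39| + |0| = 39 + 0 = 39
  I: |14| + |-20| = 14 + 20 = 34
  → nearest: I (34)
T at (29, -53):
  G: |21| + |67| = 21 + 67 = 88
  H: |-31| + |65| = 31 + 65 = 96
  I: |-56| + |45| = 56 + 45 = 101
  → nearest: G (88)

P→I; Q→I; R→G; S→I; T→G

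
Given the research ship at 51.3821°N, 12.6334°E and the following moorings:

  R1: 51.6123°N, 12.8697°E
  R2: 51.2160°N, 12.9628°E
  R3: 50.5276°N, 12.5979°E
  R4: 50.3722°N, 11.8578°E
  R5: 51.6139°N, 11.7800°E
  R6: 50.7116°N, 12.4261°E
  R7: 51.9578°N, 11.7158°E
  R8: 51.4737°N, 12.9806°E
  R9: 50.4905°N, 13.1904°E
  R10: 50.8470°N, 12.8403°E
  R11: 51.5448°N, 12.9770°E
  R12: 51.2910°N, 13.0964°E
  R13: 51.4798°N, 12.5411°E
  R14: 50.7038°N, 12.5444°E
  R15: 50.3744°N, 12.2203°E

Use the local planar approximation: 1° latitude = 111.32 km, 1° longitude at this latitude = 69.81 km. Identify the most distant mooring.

Distances from 51.3821°N, 12.6334°E:
R1: √((0.2302·111.32)² + (0.2363·69.81)²) = √(656.684906 + 272.121414) = 30.4763 km
R2: √((-0.1661·111.32)² + (0.3294·69.81)²) = √(341.889419 + 528.789065) = 29.5073 km
R3: √((-0.8545·111.32)² + (-0.0355·69.81)²) = √(9048.373714 + 6.141748) = 95.1552 km
R4: √((-1.0099·111.32)² + (-0.7756·69.81)²) = √(12638.721373 + 2931.641608) = 124.7813 km
R5: √((0.2318·111.32)² + (-0.8534·69.81)²) = √(665.845177 + 3549.282380) = 64.9240 km
R6: √((-0.6705·111.32)² + (-0.2073·69.81)²) = √(5571.138557 + 209.427583) = 76.0300 km
R7: √((0.5757·111.32)² + (-0.9176·69.81)²) = √(4107.133828 + 4103.383292) = 90.6119 km
R8: √((0.0916·111.32)² + (0.3472·69.81)²) = √(103.977014 + 587.482195) = 26.2956 km
R9: √((-0.8916·111.32)² + (0.5570·69.81)²) = √(9851.140540 + 1511.978677) = 106.5979 km
R10: √((-0.5351·111.32)² + (0.2069·69.81)²) = √(3548.267042 + 208.620152) = 61.2935 km
R11: √((0.1627·111.32)² + (0.3436·69.81)²) = √(328.035995 + 575.362544) = 30.0566 km
R12: √((-0.0911·111.32)² + (0.4630·69.81)²) = √(102.844992 + 1044.713623) = 33.8756 km
R13: √((0.0977·111.32)² + (-0.0923·69.81)²) = √(118.286593 + 41.518215) = 12.6414 km
R14: √((-0.6783·111.32)² + (-0.0890·69.81)²) = √(5701.511826 + 38.602487) = 75.7635 km
R15: √((-1.0077·111.32)² + (-0.4131·69.81)²) = √(12583.716123 + 831.659717) = 115.8248 km
Maximum: R4 at 124.7813 km.

R4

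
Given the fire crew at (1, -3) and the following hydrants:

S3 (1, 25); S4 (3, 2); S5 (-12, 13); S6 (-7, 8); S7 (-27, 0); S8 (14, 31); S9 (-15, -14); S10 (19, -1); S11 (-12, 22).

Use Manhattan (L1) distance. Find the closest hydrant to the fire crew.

Distances from (1, -3):
S3: |0| + |28| = 0 + 28 = 28
S4: |2| + |5| = 2 + 5 = 7
S5: |-13| + |16| = 13 + 16 = 29
S6: |-8| + |11| = 8 + 11 = 19
S7: |-28| + |3| = 28 + 3 = 31
S8: |13| + |34| = 13 + 34 = 47
S9: |-16| + |-11| = 16 + 11 = 27
S10: |18| + |2| = 18 + 2 = 20
S11: |-13| + |25| = 13 + 25 = 38
Minimum: S4 at 7.

S4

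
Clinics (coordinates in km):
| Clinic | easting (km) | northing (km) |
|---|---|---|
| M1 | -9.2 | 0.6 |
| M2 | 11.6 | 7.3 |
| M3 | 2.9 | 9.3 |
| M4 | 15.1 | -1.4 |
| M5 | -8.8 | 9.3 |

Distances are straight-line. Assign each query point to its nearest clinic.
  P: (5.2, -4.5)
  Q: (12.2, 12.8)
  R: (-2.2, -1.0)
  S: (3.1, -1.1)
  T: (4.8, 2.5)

P→M4; Q→M2; R→M1; S→M3; T→M3

P at (5.2, -4.5):
  M1: √((-14.4)² + (5.1)²) = √(207.3600 + 26.0100) = 15.28 km
  M2: √((6.4)² + (11.8)²) = √(40.9600 + 139.2400) = 13.42 km
  M3: √((-2.3)² + (13.8)²) = √(5.2900 + 190.4400) = 13.99 km
  M4: √((9.9)² + (3.1)²) = √(98.0100 + 9.6100) = 10.37 km
  M5: √((-14.0)² + (13.8)²) = √(196.0000 + 190.4400) = 19.66 km
  → nearest: M4 (10.37 km)
Q at (12.2, 12.8):
  M1: √((-21.4)² + (-12.2)²) = √(457.9600 + 148.8400) = 24.63 km
  M2: √((-0.6)² + (-5.5)²) = √(0.3600 + 30.2500) = 5.53 km
  M3: √((-9.3)² + (-3.5)²) = √(86.4900 + 12.2500) = 9.94 km
  M4: √((2.9)² + (-14.2)²) = √(8.4100 + 201.6400) = 14.49 km
  M5: √((-21.0)² + (-3.5)²) = √(441.0000 + 12.2500) = 21.29 km
  → nearest: M2 (5.53 km)
R at (-2.2, -1.0):
  M1: √((-7.0)² + (1.6)²) = √(49.0000 + 2.5600) = 7.18 km
  M2: √((13.8)² + (8.3)²) = √(190.4400 + 68.8900) = 16.10 km
  M3: √((5.1)² + (10.3)²) = √(26.0100 + 106.0900) = 11.49 km
  M4: √((17.3)² + (-0.4)²) = √(299.2900 + 0.1600) = 17.30 km
  M5: √((-6.6)² + (10.3)²) = √(43.5600 + 106.0900) = 12.23 km
  → nearest: M1 (7.18 km)
S at (3.1, -1.1):
  M1: √((-12.3)² + (1.7)²) = √(151.2900 + 2.8900) = 12.42 km
  M2: √((8.5)² + (8.4)²) = √(72.2500 + 70.5600) = 11.95 km
  M3: √((-0.2)² + (10.4)²) = √(0.0400 + 108.1600) = 10.40 km
  M4: √((12.0)² + (-0.3)²) = √(144.0000 + 0.0900) = 12.00 km
  M5: √((-11.9)² + (10.4)²) = √(141.6100 + 108.1600) = 15.80 km
  → nearest: M3 (10.40 km)
T at (4.8, 2.5):
  M1: √((-14.0)² + (-1.9)²) = √(196.0000 + 3.6100) = 14.13 km
  M2: √((6.8)² + (4.8)²) = √(46.2400 + 23.0400) = 8.32 km
  M3: √((-1.9)² + (6.8)²) = √(3.6100 + 46.2400) = 7.06 km
  M4: √((10.3)² + (-3.9)²) = √(106.0900 + 15.2100) = 11.01 km
  M5: √((-13.6)² + (6.8)²) = √(184.9600 + 46.2400) = 15.21 km
  → nearest: M3 (7.06 km)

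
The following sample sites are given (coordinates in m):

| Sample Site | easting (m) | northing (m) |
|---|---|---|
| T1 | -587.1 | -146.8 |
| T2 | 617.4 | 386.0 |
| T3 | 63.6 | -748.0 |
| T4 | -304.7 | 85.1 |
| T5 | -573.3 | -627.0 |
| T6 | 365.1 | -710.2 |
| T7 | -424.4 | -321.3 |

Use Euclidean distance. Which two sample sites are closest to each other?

Pairwise distances:
T1–T7: 238.6 m
T3–T6: 303.9 m
T5–T7: 340.0 m
T1–T4: 365.4 m
T4–T7: 423.7 m
T1–T5: 480.4 m
T3–T7: 648.2 m
T3–T5: 648.3 m
T4–T5: 761.1 m
T6–T7: 880.1 m
T1–T3: 885.9 m
T3–T4: 910.9 m
T5–T6: 942.1 m
T2–T4: 970.0 m
T4–T6: 1039.8 m
T1–T6: 1106.4 m
T2–T6: 1124.9 m
T2–T7: 1259.2 m
T2–T3: 1262.0 m
T1–T2: 1317.1 m
T2–T5: 1563.3 m
Closest pair: T1–T7 at 238.6 m.

T1 and T7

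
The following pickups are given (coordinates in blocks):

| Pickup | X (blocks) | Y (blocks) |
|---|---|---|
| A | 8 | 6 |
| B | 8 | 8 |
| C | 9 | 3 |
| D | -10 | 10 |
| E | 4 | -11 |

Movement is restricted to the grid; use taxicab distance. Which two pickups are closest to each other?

A and B

Pairwise distances:
A–B: |0| + |2| = 0 + 2 = 2 blocks
A–C: |1| + |-3| = 1 + 3 = 4 blocks
A–D: |-18| + |4| = 18 + 4 = 22 blocks
A–E: |-4| + |-17| = 4 + 17 = 21 blocks
B–C: |1| + |-5| = 1 + 5 = 6 blocks
B–D: |-18| + |2| = 18 + 2 = 20 blocks
B–E: |-4| + |-19| = 4 + 19 = 23 blocks
C–D: |-19| + |7| = 19 + 7 = 26 blocks
C–E: |-5| + |-14| = 5 + 14 = 19 blocks
D–E: |14| + |-21| = 14 + 21 = 35 blocks
Closest pair: A–B at 2 blocks.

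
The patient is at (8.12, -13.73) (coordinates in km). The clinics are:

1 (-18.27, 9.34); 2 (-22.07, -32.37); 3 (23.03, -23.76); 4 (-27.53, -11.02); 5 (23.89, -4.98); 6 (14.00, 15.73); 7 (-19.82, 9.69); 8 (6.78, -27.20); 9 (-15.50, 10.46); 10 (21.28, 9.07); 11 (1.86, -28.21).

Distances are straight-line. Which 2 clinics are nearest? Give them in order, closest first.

Distances from (8.12, -13.73):
1: √((-26.39)² + (23.07)²) = √(696.4321 + 532.2249) = 35.05 km
2: √((-30.19)² + (-18.64)²) = √(911.4361 + 347.4496) = 35.48 km
3: √((14.91)² + (-10.03)²) = √(222.3081 + 100.6009) = 17.97 km
4: √((-35.65)² + (2.71)²) = √(1270.9225 + 7.3441) = 35.75 km
5: √((15.77)² + (8.75)²) = √(248.6929 + 76.5625) = 18.03 km
6: √((5.88)² + (29.46)²) = √(34.5744 + 867.8916) = 30.04 km
7: √((-27.94)² + (23.42)²) = √(780.6436 + 548.4964) = 36.46 km
8: √((-1.34)² + (-13.47)²) = √(1.7956 + 181.4409) = 13.54 km
9: √((-23.62)² + (24.19)²) = √(557.9044 + 585.1561) = 33.81 km
10: √((13.16)² + (22.80)²) = √(173.1856 + 519.8400) = 26.33 km
11: √((-6.26)² + (-14.48)²) = √(39.1876 + 209.6704) = 15.78 km
Sorted: 8 (13.54 km) < 11 (15.78 km) < 3 (17.97 km) < 5 (18.03 km) < …

8, 11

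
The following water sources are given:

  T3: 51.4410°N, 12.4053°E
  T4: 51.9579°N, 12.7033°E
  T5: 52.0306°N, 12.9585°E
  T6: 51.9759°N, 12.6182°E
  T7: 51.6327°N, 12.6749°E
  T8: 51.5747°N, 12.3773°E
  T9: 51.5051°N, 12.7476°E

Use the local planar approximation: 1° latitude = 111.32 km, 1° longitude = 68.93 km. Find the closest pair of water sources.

T4 and T6

Pairwise distances:
T4–T6: 6.1987 km
T3–T8: 15.0081 km
T7–T9: 15.0625 km
T4–T5: 19.3633 km
T7–T8: 21.5057 km
T5–T6: 24.2343 km
T3–T9: 24.6501 km
T8–T9: 26.6748 km
T3–T7: 28.2974 km
T4–T7: 36.2542 km
T6–T7: 38.4044 km
T6–T8: 47.6486 km
T4–T8: 48.2146 km
T5–T7: 48.4162 km
T4–T9: 50.4981 km
T6–T9: 53.1630 km
T5–T9: 60.2779 km
T3–T4: 61.0978 km
T3–T6: 61.3268 km
T5–T8: 64.6577 km
T3–T5: 75.9073 km
Closest pair: T4–T6 at 6.1987 km.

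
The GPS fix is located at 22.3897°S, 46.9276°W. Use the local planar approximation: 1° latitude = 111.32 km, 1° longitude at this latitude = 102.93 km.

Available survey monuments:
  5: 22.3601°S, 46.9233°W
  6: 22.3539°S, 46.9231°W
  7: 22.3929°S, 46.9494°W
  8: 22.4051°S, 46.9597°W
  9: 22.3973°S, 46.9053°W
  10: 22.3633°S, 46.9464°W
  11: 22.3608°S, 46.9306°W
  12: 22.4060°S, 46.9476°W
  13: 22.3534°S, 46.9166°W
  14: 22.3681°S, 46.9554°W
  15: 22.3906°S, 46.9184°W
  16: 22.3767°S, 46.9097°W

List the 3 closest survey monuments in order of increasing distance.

15, 7, 16

Distances from 22.3897°S, 46.9276°W:
5: √((0.0296·111.32)² + (0.0043·102.93)²) = √(10.857499 + 0.195894) = 3.3247 km
6: √((0.0358·111.32)² + (0.0045·102.93)²) = √(15.882265 + 0.214540) = 4.0121 km
7: √((-0.0032·111.32)² + (-0.0218·102.93)²) = √(0.126896 + 5.034971) = 2.2720 km
8: √((-0.0154·111.32)² + (-0.0321·102.93)²) = √(2.938920 + 10.916766) = 3.7223 km
9: √((-0.0076·111.32)² + (0.0223·102.93)²) = √(0.715770 + 5.268581) = 2.4463 km
10: √((0.0264·111.32)² + (-0.0188·102.93)²) = √(8.636828 + 3.744550) = 3.5187 km
11: √((0.0289·111.32)² + (-0.0030·102.93)²) = √(10.350041 + 0.095351) = 3.2319 km
12: √((-0.0163·111.32)² + (-0.0200·102.93)²) = √(3.292468 + 4.237834) = 2.7441 km
13: √((0.0363·111.32)² + (0.0110·102.93)²) = √(16.329002 + 1.281945) = 4.1965 km
14: √((0.0216·111.32)² + (-0.0278·102.93)²) = √(5.781678 + 8.187919) = 3.7376 km
15: √((-0.0009·111.32)² + (0.0092·102.93)²) = √(0.010038 + 0.896726) = 0.9522 km
16: √((0.0130·111.32)² + (0.0179·102.93)²) = √(2.094272 + 3.394611) = 2.3428 km
Sorted: 15 (0.9522 km) < 7 (2.2720 km) < 16 (2.3428 km) < 9 (2.4463 km) < 12 (2.7441 km) < …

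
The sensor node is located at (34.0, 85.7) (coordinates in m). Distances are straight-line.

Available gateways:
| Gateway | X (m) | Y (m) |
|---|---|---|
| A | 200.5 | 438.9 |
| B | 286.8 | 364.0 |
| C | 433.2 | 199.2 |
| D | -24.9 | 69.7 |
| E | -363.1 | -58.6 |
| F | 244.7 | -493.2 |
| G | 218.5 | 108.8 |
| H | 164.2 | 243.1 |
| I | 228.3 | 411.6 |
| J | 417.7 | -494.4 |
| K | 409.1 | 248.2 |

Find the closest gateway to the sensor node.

D

Distances from (34.0, 85.7):
A: 390.5 m
B: 376.0 m
C: 415.0 m
D: 61.0 m
E: 422.5 m
F: 616.1 m
G: 185.9 m
H: 204.3 m
I: 379.4 m
J: 695.5 m
K: 408.8 m
Minimum: D at 61.0 m.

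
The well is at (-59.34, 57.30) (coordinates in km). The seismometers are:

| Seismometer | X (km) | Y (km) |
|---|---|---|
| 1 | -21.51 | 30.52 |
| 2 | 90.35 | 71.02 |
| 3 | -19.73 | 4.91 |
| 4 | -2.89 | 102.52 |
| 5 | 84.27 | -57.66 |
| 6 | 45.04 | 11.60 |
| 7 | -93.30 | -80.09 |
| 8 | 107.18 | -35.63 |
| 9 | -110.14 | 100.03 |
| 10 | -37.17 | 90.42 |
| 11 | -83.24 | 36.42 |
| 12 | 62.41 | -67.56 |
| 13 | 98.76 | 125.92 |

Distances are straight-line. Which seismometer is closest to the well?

Distances from (-59.34, 57.30):
1: 46.35 km
2: 150.32 km
3: 65.68 km
4: 72.33 km
5: 183.96 km
6: 113.95 km
7: 141.52 km
8: 190.70 km
9: 66.38 km
10: 39.86 km
11: 31.74 km
12: 174.39 km
13: 172.35 km
Minimum: 11 at 31.74 km.

11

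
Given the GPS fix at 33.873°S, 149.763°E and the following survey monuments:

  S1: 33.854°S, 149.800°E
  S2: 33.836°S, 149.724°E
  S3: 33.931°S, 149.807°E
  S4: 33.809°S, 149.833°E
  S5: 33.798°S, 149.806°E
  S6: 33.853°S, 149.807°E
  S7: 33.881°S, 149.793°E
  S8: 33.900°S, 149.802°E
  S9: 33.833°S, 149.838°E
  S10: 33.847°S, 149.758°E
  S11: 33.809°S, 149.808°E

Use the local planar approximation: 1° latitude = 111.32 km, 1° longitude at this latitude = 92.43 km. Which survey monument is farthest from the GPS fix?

Distances from 33.873°S, 149.763°E:
S1: 4.021 km
S2: 5.474 km
S3: 7.631 km
S4: 9.624 km
S5: 9.247 km
S6: 4.636 km
S7: 2.912 km
S8: 4.693 km
S9: 8.239 km
S10: 2.931 km
S11: 8.250 km
Maximum: S4 at 9.624 km.

S4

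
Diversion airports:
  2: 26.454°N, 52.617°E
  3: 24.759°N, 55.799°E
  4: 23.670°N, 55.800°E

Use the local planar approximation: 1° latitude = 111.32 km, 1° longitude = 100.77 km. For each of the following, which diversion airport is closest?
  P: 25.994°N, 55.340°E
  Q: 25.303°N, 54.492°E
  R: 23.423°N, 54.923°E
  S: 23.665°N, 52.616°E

P→3; Q→3; R→4; S→2

P at 25.994°N, 55.340°E:
  2: √((0.460·111.32)² + (-2.723·100.77)²) = √(2622.17733 + 75293.55446) = 279.134 km
  3: √((-1.235·111.32)² + (0.459·100.77)²) = √(18900.80539 + 2139.37979) = 145.052 km
  4: √((-2.324·111.32)² + (0.460·100.77)²) = √(66929.66369 + 2148.71186) = 262.828 km
  → nearest: 3 (145.052 km)
Q at 25.303°N, 54.492°E:
  2: √((1.151·111.32)² + (-1.875·100.77)²) = √(16417.12264 + 35699.74066) = 228.291 km
  3: √((-0.544·111.32)² + (1.307·100.77)²) = √(3667.28105 + 17346.57317) = 144.962 km
  4: √((-1.633·111.32)² + (1.308·100.77)²) = √(33045.98982 + 17373.12743) = 224.542 km
  → nearest: 3 (144.962 km)
R at 23.423°N, 54.923°E:
  2: √((3.031·111.32)² + (-2.306·100.77)²) = √(113846.12894 + 53998.42877) = 409.688 km
  3: √((1.336·111.32)² + (0.876·100.77)²) = √(22118.68540 + 7792.39088) = 172.948 km
  4: √((0.247·111.32)² + (0.877·100.77)²) = √(756.03222 + 7810.19188) = 92.554 km
  → nearest: 4 (92.554 km)
S at 23.665°N, 52.616°E:
  2: √((2.789·111.32)² + (0.001·100.77)²) = √(96392.53989 + 0.01015) = 310.471 km
  3: √((1.094·111.32)² + (3.183·100.77)²) = √(14831.36214 + 102881.14627) = 343.093 km
  4: √((0.005·111.32)² + (3.184·100.77)²) = √(0.30980 + 102945.80056) = 320.852 km
  → nearest: 2 (310.471 km)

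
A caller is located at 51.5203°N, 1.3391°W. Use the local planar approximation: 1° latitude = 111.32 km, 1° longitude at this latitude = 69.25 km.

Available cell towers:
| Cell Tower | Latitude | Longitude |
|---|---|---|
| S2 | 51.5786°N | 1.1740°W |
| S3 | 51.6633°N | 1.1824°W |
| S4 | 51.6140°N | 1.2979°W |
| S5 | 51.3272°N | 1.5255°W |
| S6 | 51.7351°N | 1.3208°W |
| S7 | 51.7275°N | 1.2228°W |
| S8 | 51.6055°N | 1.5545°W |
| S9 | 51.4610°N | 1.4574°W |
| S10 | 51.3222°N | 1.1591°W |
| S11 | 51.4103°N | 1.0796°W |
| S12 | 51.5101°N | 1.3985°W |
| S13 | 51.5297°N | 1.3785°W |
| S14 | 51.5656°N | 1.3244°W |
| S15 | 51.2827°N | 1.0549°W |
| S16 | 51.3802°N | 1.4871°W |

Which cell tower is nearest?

S13

Distances from 51.5203°N, 1.3391°W:
S2: 13.1467 km
S3: 19.2656 km
S4: 10.8138 km
S5: 25.0738 km
S6: 23.9451 km
S7: 24.4311 km
S8: 17.6764 km
S9: 10.5209 km
S10: 25.3316 km
S11: 21.7458 km
S12: 4.2673 km
S13: 2.9222 km
S14: 5.1445 km
S15: 32.9685 km
S16: 18.6621 km
Minimum: S13 at 2.9222 km.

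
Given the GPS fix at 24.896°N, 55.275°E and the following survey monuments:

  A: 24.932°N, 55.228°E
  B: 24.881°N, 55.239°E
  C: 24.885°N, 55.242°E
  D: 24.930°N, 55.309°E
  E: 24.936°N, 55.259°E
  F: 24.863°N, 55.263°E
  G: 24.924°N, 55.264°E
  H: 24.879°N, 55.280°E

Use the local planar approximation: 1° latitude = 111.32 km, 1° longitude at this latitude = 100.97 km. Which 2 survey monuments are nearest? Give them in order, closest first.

Distances from 24.896°N, 55.275°E:
A: √((0.036·111.32)² + (-0.047·100.97)²) = √(16.06022 + 22.52062) = 6.211 km
B: √((-0.015·111.32)² + (-0.036·100.97)²) = √(2.78823 + 13.21264) = 4.000 km
C: √((-0.011·111.32)² + (-0.033·100.97)²) = √(1.49945 + 11.10229) = 3.550 km
D: √((0.034·111.32)² + (0.034·100.97)²) = √(14.32532 + 11.78535) = 5.110 km
E: √((0.040·111.32)² + (-0.016·100.97)²) = √(19.82743 + 2.60990) = 4.737 km
F: √((-0.033·111.32)² + (-0.012·100.97)²) = √(13.49504 + 1.46807) = 3.868 km
G: √((0.028·111.32)² + (-0.011·100.97)²) = √(9.71544 + 1.23359) = 3.309 km
H: √((-0.017·111.32)² + (0.005·100.97)²) = √(3.58133 + 0.25487) = 1.959 km
Sorted: H (1.959 km) < G (3.309 km) < C (3.550 km) < F (3.868 km) < …

H, G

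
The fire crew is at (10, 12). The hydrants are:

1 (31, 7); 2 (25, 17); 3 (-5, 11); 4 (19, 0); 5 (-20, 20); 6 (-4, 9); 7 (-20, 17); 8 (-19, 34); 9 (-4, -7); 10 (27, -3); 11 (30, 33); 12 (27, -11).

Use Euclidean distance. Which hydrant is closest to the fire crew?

6

Distances from (10, 12):
1: √((21)² + (-5)²) = √(441.0000 + 25.0000) = 21.59
2: √((15)² + (5)²) = √(225.0000 + 25.0000) = 15.81
3: √((-15)² + (-1)²) = √(225.0000 + 1.0000) = 15.03
4: √((9)² + (-12)²) = √(81.0000 + 144.0000) = 15.00
5: √((-30)² + (8)²) = √(900.0000 + 64.0000) = 31.05
6: √((-14)² + (-3)²) = √(196.0000 + 9.0000) = 14.32
7: √((-30)² + (5)²) = √(900.0000 + 25.0000) = 30.41
8: √((-29)² + (22)²) = √(841.0000 + 484.0000) = 36.40
9: √((-14)² + (-19)²) = √(196.0000 + 361.0000) = 23.60
10: √((17)² + (-15)²) = √(289.0000 + 225.0000) = 22.67
11: √((20)² + (21)²) = √(400.0000 + 441.0000) = 29.00
12: √((17)² + (-23)²) = √(289.0000 + 529.0000) = 28.60
Minimum: 6 at 14.32.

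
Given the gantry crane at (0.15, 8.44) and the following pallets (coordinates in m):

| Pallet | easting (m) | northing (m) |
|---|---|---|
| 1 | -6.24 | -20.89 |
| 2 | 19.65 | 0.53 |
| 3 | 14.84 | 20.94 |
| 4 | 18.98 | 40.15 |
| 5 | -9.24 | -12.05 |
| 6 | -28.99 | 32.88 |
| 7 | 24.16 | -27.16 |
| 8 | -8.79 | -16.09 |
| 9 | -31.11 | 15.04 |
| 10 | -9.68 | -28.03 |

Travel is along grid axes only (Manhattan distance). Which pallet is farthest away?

7

Distances from (0.15, 8.44):
1: |-6.39| + |-29.33| = 6.39 + 29.33 = 35.72 m
2: |19.50| + |-7.91| = 19.50 + 7.91 = 27.41 m
3: |14.69| + |12.50| = 14.69 + 12.50 = 27.19 m
4: |18.83| + |31.71| = 18.83 + 31.71 = 50.54 m
5: |-9.39| + |-20.49| = 9.39 + 20.49 = 29.88 m
6: |-29.14| + |24.44| = 29.14 + 24.44 = 53.58 m
7: |24.01| + |-35.60| = 24.01 + 35.60 = 59.61 m
8: |-8.94| + |-24.53| = 8.94 + 24.53 = 33.47 m
9: |-31.26| + |6.60| = 31.26 + 6.60 = 37.86 m
10: |-9.83| + |-36.47| = 9.83 + 36.47 = 46.30 m
Maximum: 7 at 59.61 m.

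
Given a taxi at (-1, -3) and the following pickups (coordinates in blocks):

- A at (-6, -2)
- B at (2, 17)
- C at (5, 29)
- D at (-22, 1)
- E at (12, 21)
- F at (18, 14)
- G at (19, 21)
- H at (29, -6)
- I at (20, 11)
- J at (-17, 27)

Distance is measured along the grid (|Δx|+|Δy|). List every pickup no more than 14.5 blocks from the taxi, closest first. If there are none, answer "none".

A

Distances from (-1, -3):
A: 6 blocks
B: 23 blocks
C: 38 blocks
D: 25 blocks
E: 37 blocks
F: 36 blocks
G: 44 blocks
H: 33 blocks
I: 35 blocks
J: 46 blocks
Threshold 14.5 blocks: A (6 blocks) is within range.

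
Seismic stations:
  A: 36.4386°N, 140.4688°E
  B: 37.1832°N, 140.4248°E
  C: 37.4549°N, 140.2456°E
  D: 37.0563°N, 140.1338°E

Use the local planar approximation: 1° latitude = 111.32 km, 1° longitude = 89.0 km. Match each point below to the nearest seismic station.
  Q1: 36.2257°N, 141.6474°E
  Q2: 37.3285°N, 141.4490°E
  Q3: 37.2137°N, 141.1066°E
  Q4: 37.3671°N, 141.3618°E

Q1→A; Q2→B; Q3→B; Q4→B

Q1 at 36.2257°N, 141.6474°E:
  A: √((0.2129·111.32)² + (-1.1786·89.0)²) = √(561.691327 + 11003.044941) = 107.5395 km
  B: √((0.9575·111.32)² + (-1.2226·89.0)²) = √(11361.193603 + 11839.920770) = 152.3191 km
  C: √((1.2292·111.32)² + (-1.4018·89.0)²) = √(18723.692432 + 15565.107504) = 185.1724 km
  D: √((0.8306·111.32)² + (-1.5136·89.0)²) = √(8549.293934 + 18146.891868) = 163.3897 km
  → nearest: A (107.5395 km)
Q2 at 37.3285°N, 141.4490°E:
  A: √((-0.8899·111.32)² + (-0.9802·89.0)²) = √(9813.610318 + 7610.433749) = 132.0002 km
  B: √((-0.1453·111.32)² + (-1.0242·89.0)²) = √(261.624026 + 8309.015254) = 92.5777 km
  C: √((0.1264·111.32)² + (-1.2034·89.0)²) = √(197.988763 + 11470.966927) = 108.0229 km
  D: √((-0.2722·111.32)² + (-1.3152·89.0)²) = √(918.169024 + 13701.357988) = 120.9112 km
  → nearest: B (92.5777 km)
Q3 at 37.2137°N, 141.1066°E:
  A: √((-0.7751·111.32)² + (-0.6378·89.0)²) = √(7444.951435 + 3222.174402) = 103.2818 km
  B: √((-0.0305·111.32)² + (-0.6818·89.0)²) = √(11.527790 + 3682.086672) = 60.7751 km
  C: √((0.2412·111.32)² + (-0.8610·89.0)²) = √(720.943121 + 5872.003641) = 81.1970 km
  D: √((-0.1574·111.32)² + (-0.9728·89.0)²) = √(307.012354 + 7495.957873) = 88.3344 km
  → nearest: B (60.7751 km)
Q4 at 37.3671°N, 141.3618°E:
  A: √((-0.9285·111.32)² + (-0.8930·89.0)²) = √(10683.417767 + 6316.593529) = 130.3841 km
  B: √((-0.1839·111.32)² + (-0.9370·89.0)²) = √(419.092466 + 6954.392449) = 85.8690 km
  C: √((0.0878·111.32)² + (-1.1162·89.0)²) = √(95.529043 + 9868.793227) = 99.8215 km
  D: √((-0.3108·111.32)² + (-1.2280·89.0)²) = √(1197.039318 + 11944.741264) = 114.6376 km
  → nearest: B (85.8690 km)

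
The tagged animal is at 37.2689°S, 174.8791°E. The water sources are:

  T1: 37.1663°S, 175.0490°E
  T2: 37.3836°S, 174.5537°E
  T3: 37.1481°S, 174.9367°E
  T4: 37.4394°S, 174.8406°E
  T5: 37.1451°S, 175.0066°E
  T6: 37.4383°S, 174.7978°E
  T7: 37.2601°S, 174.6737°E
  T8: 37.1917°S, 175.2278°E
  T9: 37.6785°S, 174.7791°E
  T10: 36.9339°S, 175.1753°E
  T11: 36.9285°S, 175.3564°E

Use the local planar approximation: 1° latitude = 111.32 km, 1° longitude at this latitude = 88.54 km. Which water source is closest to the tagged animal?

Distances from 37.2689°S, 174.8791°E:
T1: 18.8875 km
T2: 31.5135 km
T3: 14.3820 km
T4: 19.2837 km
T5: 17.8148 km
T6: 20.1848 km
T7: 18.2125 km
T8: 32.0477 km
T9: 46.4484 km
T10: 45.5904 km
T11: 56.7611 km
Minimum: T3 at 14.3820 km.

T3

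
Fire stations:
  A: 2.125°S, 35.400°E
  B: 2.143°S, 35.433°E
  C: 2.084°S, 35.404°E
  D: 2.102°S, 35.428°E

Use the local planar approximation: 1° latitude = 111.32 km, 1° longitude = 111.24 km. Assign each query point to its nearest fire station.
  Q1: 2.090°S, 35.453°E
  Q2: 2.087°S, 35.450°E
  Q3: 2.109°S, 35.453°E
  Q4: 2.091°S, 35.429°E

Q1 at 2.090°S, 35.453°E:
  A: 7.066816 km
  B: 6.305495 km
  C: 5.491530 km
  D: 3.085195 km
  → nearest: D (3.085195 km)
Q2 at 2.087°S, 35.450°E:
  A: 6.987854 km
  B: 6.514441 km
  C: 5.127926 km
  D: 2.962670 km
  → nearest: D (2.962670 km)
Q3 at 2.109°S, 35.453°E:
  A: 6.158888 km
  B: 4.390336 km
  C: 6.120120 km
  D: 2.888109 km
  → nearest: D (2.888109 km)
Q4 at 2.091°S, 35.429°E:
  A: 4.973141 km
  B: 5.805716 km
  C: 2.888109 km
  D: 1.229562 km
  → nearest: D (1.229562 km)

Q1→D; Q2→D; Q3→D; Q4→D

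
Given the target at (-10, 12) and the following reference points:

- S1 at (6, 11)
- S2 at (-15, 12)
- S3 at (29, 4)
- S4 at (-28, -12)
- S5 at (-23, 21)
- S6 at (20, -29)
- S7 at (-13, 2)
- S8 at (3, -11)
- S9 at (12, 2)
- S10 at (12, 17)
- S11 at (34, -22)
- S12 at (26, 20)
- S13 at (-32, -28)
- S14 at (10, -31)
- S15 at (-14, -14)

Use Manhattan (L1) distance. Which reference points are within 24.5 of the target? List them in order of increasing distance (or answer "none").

S2, S7, S1, S5

Distances from (-10, 12):
S1: 17
S2: 5
S3: 47
S4: 42
S5: 22
S6: 71
S7: 13
S8: 36
S9: 32
S10: 27
S11: 78
S12: 44
S13: 62
S14: 63
S15: 30
Threshold 24.5: S2 (5), S7 (13), S1 (17), S5 (22) are within range.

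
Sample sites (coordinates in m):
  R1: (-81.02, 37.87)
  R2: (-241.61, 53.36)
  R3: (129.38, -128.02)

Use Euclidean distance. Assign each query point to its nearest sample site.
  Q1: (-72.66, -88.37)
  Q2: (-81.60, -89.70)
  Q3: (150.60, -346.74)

Q1→R1; Q2→R1; Q3→R3

Q1 at (-72.66, -88.37):
  R1: √((-8.36)² + (126.24)²) = √(69.8896 + 15936.5376) = 126.52 m
  R2: √((-168.95)² + (141.73)²) = √(28544.1025 + 20087.3929) = 220.53 m
  R3: √((202.04)² + (-39.65)²) = √(40820.1616 + 1572.1225) = 205.89 m
  → nearest: R1 (126.52 m)
Q2 at (-81.60, -89.70):
  R1: √((0.58)² + (127.57)²) = √(0.3364 + 16274.1049) = 127.57 m
  R2: √((-160.01)² + (143.06)²) = √(25603.2001 + 20466.1636) = 214.64 m
  R3: √((210.98)² + (-38.32)²) = √(44512.5604 + 1468.4224) = 214.43 m
  → nearest: R1 (127.57 m)
Q3 at (150.60, -346.74):
  R1: √((-231.62)² + (384.61)²) = √(53647.8244 + 147924.8521) = 448.97 m
  R2: √((-392.21)² + (400.10)²) = √(153828.6841 + 160080.0100) = 560.28 m
  R3: √((-21.22)² + (218.72)²) = √(450.2884 + 47838.4384) = 219.75 m
  → nearest: R3 (219.75 m)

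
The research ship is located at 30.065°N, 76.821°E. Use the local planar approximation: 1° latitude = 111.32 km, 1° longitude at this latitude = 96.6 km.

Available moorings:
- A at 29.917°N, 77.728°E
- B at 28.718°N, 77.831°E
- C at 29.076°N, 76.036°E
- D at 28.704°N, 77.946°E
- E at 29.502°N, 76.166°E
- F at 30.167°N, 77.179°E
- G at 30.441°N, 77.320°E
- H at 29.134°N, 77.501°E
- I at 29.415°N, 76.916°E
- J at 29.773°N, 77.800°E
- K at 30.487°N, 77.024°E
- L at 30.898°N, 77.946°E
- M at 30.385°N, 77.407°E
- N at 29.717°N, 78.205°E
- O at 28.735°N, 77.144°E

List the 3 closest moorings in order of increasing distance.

Distances from 30.065°N, 76.821°E:
A: √((-0.148·111.32)² + (0.907·96.6)²) = √(271.43749 + 7676.59850) = 89.152 km
B: √((-1.347·111.32)² + (1.010·96.6)²) = √(22484.41470 + 9519.12436) = 178.895 km
C: √((-0.989·111.32)² + (-0.785·96.6)²) = √(12121.01472 + 5750.34056) = 133.684 km
D: √((-1.361·111.32)² + (1.125·96.6)²) = √(22954.22560 + 11810.25562) = 186.452 km
E: √((-0.563·111.32)² + (-0.655·96.6)²) = √(3927.92498 + 4003.47253) = 89.058 km
F: √((0.102·111.32)² + (0.358·96.6)²) = √(128.92785 + 1195.97006) = 36.399 km
G: √((0.376·111.32)² + (0.499·96.6)²) = √(1751.95152 + 2323.56777) = 63.840 km
H: √((-0.931·111.32)² + (0.680·96.6)²) = √(10741.02574 + 4314.91334) = 122.703 km
I: √((-0.650·111.32)² + (0.095·96.6)²) = √(5235.68016 + 84.21733) = 72.938 km
J: √((-0.292·111.32)² + (0.979·96.6)²) = √(1056.60363 + 8943.74970) = 100.002 km
K: √((0.422·111.32)² + (0.203·96.6)²) = √(2206.84229 + 384.54426) = 50.906 km
L: √((0.833·111.32)² + (1.125·96.6)²) = √(8598.77130 + 11810.25562) = 142.860 km
M: √((0.320·111.32)² + (0.586·96.6)²) = √(1268.95538 + 3204.42038) = 66.883 km
N: √((-0.348·111.32)² + (1.384·96.6)²) = √(1500.73801 + 17874.19259) = 139.194 km
O: √((-1.330·111.32)² + (0.323·96.6)²) = √(21920.46069 + 973.55232) = 151.308 km
Sorted: F (36.399 km) < K (50.906 km) < G (63.840 km) < M (66.883 km) < I (72.938 km) < …

F, K, G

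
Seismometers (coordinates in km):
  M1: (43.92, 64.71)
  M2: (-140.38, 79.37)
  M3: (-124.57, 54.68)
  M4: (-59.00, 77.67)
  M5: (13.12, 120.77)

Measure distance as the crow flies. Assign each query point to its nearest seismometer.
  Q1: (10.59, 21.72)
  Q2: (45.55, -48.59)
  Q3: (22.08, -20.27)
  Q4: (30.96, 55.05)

Q1→M1; Q2→M1; Q3→M1; Q4→M1

Q1 at (10.59, 21.72):
  M1: 54.40 km
  M2: 161.60 km
  M3: 139.12 km
  M4: 89.29 km
  M5: 99.08 km
  → nearest: M1 (54.40 km)
Q2 at (45.55, -48.59):
  M1: 113.31 km
  M2: 225.71 km
  M3: 199.01 km
  M4: 163.93 km
  M5: 172.44 km
  → nearest: M1 (113.31 km)
Q3 at (22.08, -20.27):
  M1: 87.74 km
  M2: 190.58 km
  M3: 164.69 km
  M4: 127.15 km
  M5: 141.32 km
  → nearest: M1 (87.74 km)
Q4 at (30.96, 55.05):
  M1: 16.16 km
  M2: 173.06 km
  M3: 155.53 km
  M4: 92.76 km
  M5: 68.10 km
  → nearest: M1 (16.16 km)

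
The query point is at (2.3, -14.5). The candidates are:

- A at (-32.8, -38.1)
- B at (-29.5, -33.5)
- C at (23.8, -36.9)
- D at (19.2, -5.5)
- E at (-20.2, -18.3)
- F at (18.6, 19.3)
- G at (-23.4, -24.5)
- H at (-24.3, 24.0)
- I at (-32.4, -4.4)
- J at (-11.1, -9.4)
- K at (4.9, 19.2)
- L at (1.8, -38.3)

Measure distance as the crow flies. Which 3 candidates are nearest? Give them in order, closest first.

Distances from (2.3, -14.5):
A: √((-35.1)² + (-23.6)²) = √(1232.010 + 556.960) = 42.3
B: √((-31.8)² + (-19.0)²) = √(1011.240 + 361.000) = 37.0
C: √((21.5)² + (-22.4)²) = √(462.250 + 501.760) = 31.0
D: √((16.9)² + (9.0)²) = √(285.610 + 81.000) = 19.1
E: √((-22.5)² + (-3.8)²) = √(506.250 + 14.440) = 22.8
F: √((16.3)² + (33.8)²) = √(265.690 + 1142.440) = 37.5
G: √((-25.7)² + (-10.0)²) = √(660.490 + 100.000) = 27.6
H: √((-26.6)² + (38.5)²) = √(707.560 + 1482.250) = 46.8
I: √((-34.7)² + (10.1)²) = √(1204.090 + 102.010) = 36.1
J: √((-13.4)² + (5.1)²) = √(179.560 + 26.010) = 14.3
K: √((2.6)² + (33.7)²) = √(6.760 + 1135.690) = 33.8
L: √((-0.5)² + (-23.8)²) = √(0.250 + 566.440) = 23.8
Sorted: J (14.3) < D (19.1) < E (22.8) < L (23.8) < G (27.6) < …

J, D, E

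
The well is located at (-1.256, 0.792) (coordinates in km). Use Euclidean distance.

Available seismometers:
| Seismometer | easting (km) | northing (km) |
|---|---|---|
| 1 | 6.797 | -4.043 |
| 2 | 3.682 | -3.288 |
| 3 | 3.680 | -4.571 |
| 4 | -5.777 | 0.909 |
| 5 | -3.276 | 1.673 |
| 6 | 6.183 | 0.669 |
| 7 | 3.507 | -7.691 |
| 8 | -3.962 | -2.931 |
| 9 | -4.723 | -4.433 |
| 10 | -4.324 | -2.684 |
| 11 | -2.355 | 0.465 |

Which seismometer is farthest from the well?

Distances from (-1.256, 0.792):
1: 9.393 km
2: 6.405 km
3: 7.289 km
4: 4.523 km
5: 2.204 km
6: 7.440 km
7: 9.729 km
8: 4.603 km
9: 6.271 km
10: 4.636 km
11: 1.147 km
Maximum: 7 at 9.729 km.

7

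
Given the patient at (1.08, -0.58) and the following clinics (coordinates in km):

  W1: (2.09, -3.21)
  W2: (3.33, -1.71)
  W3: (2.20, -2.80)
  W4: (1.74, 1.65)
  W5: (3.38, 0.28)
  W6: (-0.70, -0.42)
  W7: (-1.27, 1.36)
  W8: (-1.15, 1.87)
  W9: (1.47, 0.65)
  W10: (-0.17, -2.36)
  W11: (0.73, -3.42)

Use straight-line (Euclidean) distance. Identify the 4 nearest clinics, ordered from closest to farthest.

W9, W6, W10, W4

Distances from (1.08, -0.58):
W1: √((1.01)² + (-2.63)²) = √(1.0201 + 6.9169) = 2.82 km
W2: √((2.25)² + (-1.13)²) = √(5.0625 + 1.2769) = 2.52 km
W3: √((1.12)² + (-2.22)²) = √(1.2544 + 4.9284) = 2.49 km
W4: √((0.66)² + (2.23)²) = √(0.4356 + 4.9729) = 2.33 km
W5: √((2.30)² + (0.86)²) = √(5.2900 + 0.7396) = 2.46 km
W6: √((-1.78)² + (0.16)²) = √(3.1684 + 0.0256) = 1.79 km
W7: √((-2.35)² + (1.94)²) = √(5.5225 + 3.7636) = 3.05 km
W8: √((-2.23)² + (2.45)²) = √(4.9729 + 6.0025) = 3.31 km
W9: √((0.39)² + (1.23)²) = √(0.1521 + 1.5129) = 1.29 km
W10: √((-1.25)² + (-1.78)²) = √(1.5625 + 3.1684) = 2.18 km
W11: √((-0.35)² + (-2.84)²) = √(0.1225 + 8.0656) = 2.86 km
Sorted: W9 (1.29 km) < W6 (1.79 km) < W10 (2.18 km) < W4 (2.33 km) < W5 (2.46 km) < W3 (2.49 km) < …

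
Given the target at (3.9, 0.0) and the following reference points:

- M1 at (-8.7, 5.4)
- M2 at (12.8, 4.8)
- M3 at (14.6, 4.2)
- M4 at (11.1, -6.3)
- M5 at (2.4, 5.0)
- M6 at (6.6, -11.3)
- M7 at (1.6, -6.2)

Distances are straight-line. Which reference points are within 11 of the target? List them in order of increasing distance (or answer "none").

Distances from (3.9, 0.0):
M1: √((-12.6)² + (5.4)²) = √(158.760 + 29.160) = 13.7
M2: √((8.9)² + (4.8)²) = √(79.210 + 23.040) = 10.1
M3: √((10.7)² + (4.2)²) = √(114.490 + 17.640) = 11.5
M4: √((7.2)² + (-6.3)²) = √(51.840 + 39.690) = 9.6
M5: √((-1.5)² + (5.0)²) = √(2.250 + 25.000) = 5.2
M6: √((2.7)² + (-11.3)²) = √(7.290 + 127.690) = 11.6
M7: √((-2.3)² + (-6.2)²) = √(5.290 + 38.440) = 6.6
Threshold 11: M5 (5.2), M7 (6.6), M4 (9.6), M2 (10.1) are within range.

M5, M7, M4, M2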